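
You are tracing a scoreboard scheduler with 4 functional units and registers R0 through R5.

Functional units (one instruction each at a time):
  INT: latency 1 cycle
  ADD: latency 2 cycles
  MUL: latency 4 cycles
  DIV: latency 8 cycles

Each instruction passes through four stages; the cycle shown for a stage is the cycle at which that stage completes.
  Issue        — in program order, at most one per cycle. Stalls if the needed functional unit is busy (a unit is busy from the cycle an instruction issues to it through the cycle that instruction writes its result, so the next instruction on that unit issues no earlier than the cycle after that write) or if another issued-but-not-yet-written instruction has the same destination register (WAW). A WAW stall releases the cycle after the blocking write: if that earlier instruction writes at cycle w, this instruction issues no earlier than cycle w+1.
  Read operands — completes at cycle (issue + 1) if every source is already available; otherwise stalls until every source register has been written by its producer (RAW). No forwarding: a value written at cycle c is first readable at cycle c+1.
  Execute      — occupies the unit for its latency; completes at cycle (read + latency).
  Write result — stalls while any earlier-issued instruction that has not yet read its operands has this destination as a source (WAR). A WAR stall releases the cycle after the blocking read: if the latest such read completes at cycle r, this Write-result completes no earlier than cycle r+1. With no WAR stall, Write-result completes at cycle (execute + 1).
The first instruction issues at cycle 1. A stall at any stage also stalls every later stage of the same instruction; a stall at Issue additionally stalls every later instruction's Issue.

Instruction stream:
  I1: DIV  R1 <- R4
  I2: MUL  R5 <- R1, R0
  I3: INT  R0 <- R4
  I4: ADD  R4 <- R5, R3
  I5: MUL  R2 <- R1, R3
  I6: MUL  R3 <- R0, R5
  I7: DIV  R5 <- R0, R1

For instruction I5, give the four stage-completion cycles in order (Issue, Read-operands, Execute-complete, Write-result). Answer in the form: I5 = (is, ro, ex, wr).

[I1] 1/2/10/11
[I2] 2/12/16/17  (RAW R1: wait I1 write@11)
[I3] 3/4/5/13  (WAR R0: wait I2 read@12)
[I4] 4/18/20/21  (RAW R5: wait I2 write@17)
[I5] 18/19/23/24  (struct: MUL busy until I2 writes@17)
[I6] 25/26/30/31  (struct: MUL busy until I5 writes@24)
[I7] 26/27/35/36

I5 = (18, 19, 23, 24)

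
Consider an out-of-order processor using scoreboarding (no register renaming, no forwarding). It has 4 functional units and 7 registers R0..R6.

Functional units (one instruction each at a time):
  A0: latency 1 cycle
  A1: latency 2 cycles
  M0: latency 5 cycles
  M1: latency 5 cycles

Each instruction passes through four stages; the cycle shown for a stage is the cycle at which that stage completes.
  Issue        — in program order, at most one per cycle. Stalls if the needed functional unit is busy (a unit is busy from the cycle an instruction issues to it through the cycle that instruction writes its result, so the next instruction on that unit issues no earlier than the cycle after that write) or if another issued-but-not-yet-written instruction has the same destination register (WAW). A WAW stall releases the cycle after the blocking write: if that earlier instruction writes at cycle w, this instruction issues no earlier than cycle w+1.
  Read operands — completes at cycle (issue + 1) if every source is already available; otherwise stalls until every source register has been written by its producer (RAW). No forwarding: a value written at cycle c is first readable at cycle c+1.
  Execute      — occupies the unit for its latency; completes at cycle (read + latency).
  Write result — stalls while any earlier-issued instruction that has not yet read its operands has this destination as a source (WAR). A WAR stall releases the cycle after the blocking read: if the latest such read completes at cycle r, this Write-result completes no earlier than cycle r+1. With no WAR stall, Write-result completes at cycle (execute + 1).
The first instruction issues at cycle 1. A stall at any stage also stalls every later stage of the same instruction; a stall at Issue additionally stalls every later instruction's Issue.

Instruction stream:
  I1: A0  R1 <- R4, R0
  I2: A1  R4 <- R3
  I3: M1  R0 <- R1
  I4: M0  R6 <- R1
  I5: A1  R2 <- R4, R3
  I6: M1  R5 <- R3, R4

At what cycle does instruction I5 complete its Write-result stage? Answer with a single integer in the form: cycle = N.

  I1 | 1 | 2 | 3 | 4
  I2 | 2 | 3 | 5 | 6
  I3 | 3 | 5 | 10 | 11   RAW R1: wait I1 write@4
  I4 | 4 | 5 | 10 | 11
  I5 | 7 | 8 | 10 | 11   struct: A1 busy until I2 writes@6
  I6 | 12 | 13 | 18 | 19   struct: M1 busy until I3 writes@11

cycle = 11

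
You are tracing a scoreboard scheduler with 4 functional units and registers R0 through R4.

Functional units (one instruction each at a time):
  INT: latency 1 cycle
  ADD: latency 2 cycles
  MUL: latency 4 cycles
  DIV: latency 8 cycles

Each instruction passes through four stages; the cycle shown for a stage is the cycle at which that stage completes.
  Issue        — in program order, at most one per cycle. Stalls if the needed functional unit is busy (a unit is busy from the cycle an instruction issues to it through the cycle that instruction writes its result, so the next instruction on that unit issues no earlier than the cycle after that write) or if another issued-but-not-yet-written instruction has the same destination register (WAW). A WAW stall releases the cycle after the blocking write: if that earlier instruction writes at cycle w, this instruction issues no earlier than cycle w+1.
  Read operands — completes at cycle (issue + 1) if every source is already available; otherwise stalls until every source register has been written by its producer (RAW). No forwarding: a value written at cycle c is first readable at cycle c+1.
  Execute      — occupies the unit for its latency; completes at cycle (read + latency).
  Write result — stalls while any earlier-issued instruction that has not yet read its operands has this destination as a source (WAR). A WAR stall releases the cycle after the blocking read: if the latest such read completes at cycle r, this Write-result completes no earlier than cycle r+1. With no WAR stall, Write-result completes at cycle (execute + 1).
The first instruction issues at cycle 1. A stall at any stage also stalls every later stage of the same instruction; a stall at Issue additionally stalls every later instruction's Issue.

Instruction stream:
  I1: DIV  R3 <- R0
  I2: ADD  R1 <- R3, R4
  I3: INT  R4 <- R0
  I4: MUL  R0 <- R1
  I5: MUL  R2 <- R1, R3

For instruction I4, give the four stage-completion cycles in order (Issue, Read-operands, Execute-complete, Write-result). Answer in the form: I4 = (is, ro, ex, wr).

I4 = (4, 16, 20, 21)

cycle 1: I1 dispatched to DIV
cycle 2: I1 operands ready | I2 dispatched to ADD
cycle 3: I3 dispatched to INT
cycle 4: I3 operands ready | I4 dispatched to MUL
cycle 5: I3 complete
cycle 10: I1 complete
cycle 11: R3←I1
cycle 12: I2 operands ready
cycle 13: R4←I3
cycle 14: I2 complete
cycle 15: R1←I2
cycle 16: I4 operands ready
cycle 20: I4 complete
cycle 21: R0←I4
cycle 22: I5 dispatched to MUL
cycle 23: I5 operands ready
cycle 27: I5 complete
cycle 28: R2←I5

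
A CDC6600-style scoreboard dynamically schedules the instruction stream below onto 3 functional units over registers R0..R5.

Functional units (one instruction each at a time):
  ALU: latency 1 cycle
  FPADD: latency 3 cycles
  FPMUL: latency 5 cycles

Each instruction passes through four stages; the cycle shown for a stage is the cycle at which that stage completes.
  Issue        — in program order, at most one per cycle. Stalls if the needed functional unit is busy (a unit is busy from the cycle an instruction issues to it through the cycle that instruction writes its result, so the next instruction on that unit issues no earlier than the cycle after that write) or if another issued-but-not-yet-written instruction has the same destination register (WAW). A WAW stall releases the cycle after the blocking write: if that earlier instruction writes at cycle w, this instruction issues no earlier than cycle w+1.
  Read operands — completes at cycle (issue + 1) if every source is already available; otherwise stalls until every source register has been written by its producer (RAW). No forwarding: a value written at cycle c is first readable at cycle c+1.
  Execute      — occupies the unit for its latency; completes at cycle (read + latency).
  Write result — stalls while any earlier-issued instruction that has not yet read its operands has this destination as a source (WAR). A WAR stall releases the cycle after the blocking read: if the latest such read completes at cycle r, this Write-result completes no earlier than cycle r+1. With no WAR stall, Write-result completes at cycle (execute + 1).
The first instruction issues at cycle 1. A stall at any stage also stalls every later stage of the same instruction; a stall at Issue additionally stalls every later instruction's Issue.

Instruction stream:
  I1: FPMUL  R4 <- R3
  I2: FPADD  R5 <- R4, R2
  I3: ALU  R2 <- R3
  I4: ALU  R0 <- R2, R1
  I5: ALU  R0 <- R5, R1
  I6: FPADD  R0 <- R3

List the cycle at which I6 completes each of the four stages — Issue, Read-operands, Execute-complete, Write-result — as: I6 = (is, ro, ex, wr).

t=1  I1 dispatched to FPMUL
t=2  I1 operands ready, I2 dispatched to FPADD
t=3  I3 dispatched to ALU
t=4  I3 operands ready
t=5  I3 complete
t=7  I1 complete
t=8  R4←I1
t=9  I2 operands ready
t=10  R2←I3
t=11  I4 dispatched to ALU
t=12  I2 complete, I4 operands ready
t=13  R5←I2, I4 complete
t=14  R0←I4
t=15  I5 dispatched to ALU
t=16  I5 operands ready
t=17  I5 complete
t=18  R0←I5
t=19  I6 dispatched to FPADD
t=20  I6 operands ready
t=23  I6 complete
t=24  R0←I6

I6 = (19, 20, 23, 24)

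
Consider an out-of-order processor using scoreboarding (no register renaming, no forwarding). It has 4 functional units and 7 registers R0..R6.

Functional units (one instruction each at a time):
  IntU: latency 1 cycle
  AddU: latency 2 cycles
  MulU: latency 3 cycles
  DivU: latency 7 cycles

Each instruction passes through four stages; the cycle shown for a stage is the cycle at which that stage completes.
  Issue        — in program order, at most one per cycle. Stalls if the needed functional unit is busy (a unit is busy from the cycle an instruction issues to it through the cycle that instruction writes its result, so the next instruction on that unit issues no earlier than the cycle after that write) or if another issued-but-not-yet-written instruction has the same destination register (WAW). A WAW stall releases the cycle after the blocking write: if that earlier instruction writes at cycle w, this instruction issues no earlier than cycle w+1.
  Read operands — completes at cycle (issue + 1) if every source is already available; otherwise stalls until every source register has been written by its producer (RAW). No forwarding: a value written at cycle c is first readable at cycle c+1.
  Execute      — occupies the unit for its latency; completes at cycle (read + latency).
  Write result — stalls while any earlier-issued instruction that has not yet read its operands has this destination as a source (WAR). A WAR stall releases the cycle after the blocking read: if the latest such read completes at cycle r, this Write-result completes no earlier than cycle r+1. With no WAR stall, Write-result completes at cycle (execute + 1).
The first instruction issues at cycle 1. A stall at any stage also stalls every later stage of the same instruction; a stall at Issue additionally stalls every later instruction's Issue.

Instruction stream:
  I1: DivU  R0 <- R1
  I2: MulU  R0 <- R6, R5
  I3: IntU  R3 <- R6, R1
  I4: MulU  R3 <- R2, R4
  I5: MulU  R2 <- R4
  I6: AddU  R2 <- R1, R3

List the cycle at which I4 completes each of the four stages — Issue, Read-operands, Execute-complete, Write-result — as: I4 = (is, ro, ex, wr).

I4 = (17, 18, 21, 22)

c1: I1→DivU
c2: I1 RO
c9: I1 EX
c10: I1 WR R0
c11: I2→MulU
c12: I2 RO · I3→IntU
c13: I3 RO
c14: I3 EX
c15: I2 EX · I3 WR R3
c16: I2 WR R0
c17: I4→MulU
c18: I4 RO
c21: I4 EX
c22: I4 WR R3
c23: I5→MulU
c24: I5 RO
c27: I5 EX
c28: I5 WR R2
c29: I6→AddU
c30: I6 RO
c32: I6 EX
c33: I6 WR R2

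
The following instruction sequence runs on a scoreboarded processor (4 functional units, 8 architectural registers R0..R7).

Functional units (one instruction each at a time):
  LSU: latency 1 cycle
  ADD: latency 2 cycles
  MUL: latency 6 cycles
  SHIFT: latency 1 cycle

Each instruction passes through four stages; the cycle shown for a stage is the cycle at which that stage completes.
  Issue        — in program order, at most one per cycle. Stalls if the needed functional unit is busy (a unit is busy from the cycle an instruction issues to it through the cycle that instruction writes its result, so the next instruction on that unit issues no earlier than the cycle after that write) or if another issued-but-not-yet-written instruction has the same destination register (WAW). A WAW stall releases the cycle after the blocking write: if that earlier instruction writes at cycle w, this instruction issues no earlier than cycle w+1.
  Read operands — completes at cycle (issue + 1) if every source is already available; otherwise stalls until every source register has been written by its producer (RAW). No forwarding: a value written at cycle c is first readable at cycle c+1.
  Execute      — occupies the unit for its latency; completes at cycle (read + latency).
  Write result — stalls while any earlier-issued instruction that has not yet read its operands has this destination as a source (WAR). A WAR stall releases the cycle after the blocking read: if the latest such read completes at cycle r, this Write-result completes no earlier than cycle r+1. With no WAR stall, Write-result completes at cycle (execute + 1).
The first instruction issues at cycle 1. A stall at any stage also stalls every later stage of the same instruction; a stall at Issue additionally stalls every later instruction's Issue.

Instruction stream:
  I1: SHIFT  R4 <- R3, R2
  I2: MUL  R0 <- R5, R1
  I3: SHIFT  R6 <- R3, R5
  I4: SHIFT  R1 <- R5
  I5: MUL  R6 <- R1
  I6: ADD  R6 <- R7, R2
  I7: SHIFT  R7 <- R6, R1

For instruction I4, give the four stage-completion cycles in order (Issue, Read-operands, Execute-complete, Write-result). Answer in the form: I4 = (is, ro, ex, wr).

t=1  I1 dispatched to SHIFT
t=2  I1 operands ready; I2 dispatched to MUL
t=3  I1 complete; I2 operands ready
t=4  R4←I1
t=5  I3 dispatched to SHIFT
t=6  I3 operands ready
t=7  I3 complete
t=8  R6←I3
t=9  I2 complete; I4 dispatched to SHIFT
t=10  R0←I2; I4 operands ready
t=11  I4 complete; I5 dispatched to MUL
t=12  R1←I4
t=13  I5 operands ready
t=19  I5 complete
t=20  R6←I5
t=21  I6 dispatched to ADD
t=22  I6 operands ready; I7 dispatched to SHIFT
t=24  I6 complete
t=25  R6←I6
t=26  I7 operands ready
t=27  I7 complete
t=28  R7←I7

I4 = (9, 10, 11, 12)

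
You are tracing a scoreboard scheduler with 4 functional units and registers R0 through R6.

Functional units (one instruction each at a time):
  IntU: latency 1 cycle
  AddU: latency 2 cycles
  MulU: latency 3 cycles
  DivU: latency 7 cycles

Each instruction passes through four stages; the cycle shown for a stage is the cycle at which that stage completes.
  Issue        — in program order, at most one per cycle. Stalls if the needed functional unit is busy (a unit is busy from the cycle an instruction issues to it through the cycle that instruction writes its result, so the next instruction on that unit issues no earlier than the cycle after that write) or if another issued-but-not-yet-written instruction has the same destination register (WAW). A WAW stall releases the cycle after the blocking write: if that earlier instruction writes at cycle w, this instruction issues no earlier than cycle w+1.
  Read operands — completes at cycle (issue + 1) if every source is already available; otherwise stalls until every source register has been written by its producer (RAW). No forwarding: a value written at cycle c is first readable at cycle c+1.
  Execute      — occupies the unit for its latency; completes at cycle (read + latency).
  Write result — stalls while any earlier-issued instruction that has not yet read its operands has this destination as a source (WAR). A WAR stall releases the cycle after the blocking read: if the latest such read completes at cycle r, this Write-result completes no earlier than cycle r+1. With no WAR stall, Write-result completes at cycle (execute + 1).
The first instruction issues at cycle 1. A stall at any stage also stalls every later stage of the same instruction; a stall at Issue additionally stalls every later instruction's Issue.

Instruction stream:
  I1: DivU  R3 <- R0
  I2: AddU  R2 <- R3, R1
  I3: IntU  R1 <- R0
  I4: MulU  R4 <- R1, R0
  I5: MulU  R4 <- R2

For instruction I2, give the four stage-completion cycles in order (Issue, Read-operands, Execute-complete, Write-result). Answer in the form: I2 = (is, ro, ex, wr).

I2 = (2, 11, 13, 14)

c1: I1 dispatched to DivU
c2: I1 operands ready · I2 dispatched to AddU
c3: I3 dispatched to IntU
c4: I3 operands ready · I4 dispatched to MulU
c5: I3 complete
c9: I1 complete
c10: R3←I1
c11: I2 operands ready
c12: R1←I3
c13: I2 complete · I4 operands ready
c14: R2←I2
c16: I4 complete
c17: R4←I4
c18: I5 dispatched to MulU
c19: I5 operands ready
c22: I5 complete
c23: R4←I5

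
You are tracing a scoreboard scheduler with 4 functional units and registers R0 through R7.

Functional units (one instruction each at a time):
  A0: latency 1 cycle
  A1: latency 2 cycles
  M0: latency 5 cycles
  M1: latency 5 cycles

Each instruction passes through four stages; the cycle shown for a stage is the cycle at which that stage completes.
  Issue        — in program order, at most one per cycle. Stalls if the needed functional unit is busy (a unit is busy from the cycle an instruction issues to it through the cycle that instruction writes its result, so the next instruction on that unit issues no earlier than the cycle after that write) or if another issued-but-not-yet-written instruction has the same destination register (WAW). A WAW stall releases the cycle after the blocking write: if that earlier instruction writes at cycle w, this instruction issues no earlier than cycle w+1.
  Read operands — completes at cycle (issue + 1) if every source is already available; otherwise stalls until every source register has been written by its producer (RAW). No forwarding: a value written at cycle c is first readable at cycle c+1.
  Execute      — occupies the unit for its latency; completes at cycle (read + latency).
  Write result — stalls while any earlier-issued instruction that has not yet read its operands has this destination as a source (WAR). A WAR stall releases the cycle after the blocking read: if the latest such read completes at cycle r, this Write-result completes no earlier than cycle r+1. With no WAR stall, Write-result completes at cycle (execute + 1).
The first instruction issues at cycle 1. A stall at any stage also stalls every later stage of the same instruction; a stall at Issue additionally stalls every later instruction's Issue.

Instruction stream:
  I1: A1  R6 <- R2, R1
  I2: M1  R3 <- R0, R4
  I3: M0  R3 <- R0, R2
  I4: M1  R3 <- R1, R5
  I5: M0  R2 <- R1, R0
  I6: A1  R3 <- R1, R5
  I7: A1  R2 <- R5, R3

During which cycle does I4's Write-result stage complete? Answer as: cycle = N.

c1: issue I1 (A1)
c2: I1 read-ops; issue I2 (M1)
c3: I2 read-ops
c4: I1 finished on A1
c5: I1→R6
c8: I2 finished on M1
c9: I2→R3
c10: issue I3 (M0)
c11: I3 read-ops
c16: I3 finished on M0
c17: I3→R3
c18: issue I4 (M1)
c19: I4 read-ops; issue I5 (M0)
c20: I5 read-ops
c24: I4 finished on M1
c25: I4→R3; I5 finished on M0
c26: I5→R2; issue I6 (A1)
c27: I6 read-ops
c29: I6 finished on A1
c30: I6→R3
c31: issue I7 (A1)
c32: I7 read-ops
c34: I7 finished on A1
c35: I7→R2

cycle = 25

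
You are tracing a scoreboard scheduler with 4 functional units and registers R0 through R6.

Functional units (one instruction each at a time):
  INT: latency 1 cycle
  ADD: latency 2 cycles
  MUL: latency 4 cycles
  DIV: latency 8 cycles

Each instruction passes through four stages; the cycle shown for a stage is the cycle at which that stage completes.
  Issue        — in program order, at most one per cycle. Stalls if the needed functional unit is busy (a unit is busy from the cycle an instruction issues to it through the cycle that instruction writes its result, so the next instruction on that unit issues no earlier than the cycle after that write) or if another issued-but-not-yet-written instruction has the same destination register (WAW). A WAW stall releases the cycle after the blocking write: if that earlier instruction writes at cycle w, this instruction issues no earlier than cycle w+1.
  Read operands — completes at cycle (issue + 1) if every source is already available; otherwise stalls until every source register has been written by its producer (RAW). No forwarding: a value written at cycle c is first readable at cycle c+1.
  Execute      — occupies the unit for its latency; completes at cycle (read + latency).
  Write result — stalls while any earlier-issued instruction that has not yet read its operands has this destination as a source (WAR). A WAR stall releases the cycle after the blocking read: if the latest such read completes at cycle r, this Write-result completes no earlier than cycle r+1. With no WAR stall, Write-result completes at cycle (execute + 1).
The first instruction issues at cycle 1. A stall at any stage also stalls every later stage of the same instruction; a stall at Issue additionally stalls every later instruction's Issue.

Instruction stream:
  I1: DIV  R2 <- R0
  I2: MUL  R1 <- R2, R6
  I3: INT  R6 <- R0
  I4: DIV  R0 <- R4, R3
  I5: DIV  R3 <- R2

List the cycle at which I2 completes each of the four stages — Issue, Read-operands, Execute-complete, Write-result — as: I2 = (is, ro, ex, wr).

I1  is:1  ro:2  ex:10  wr:11
I2  is:2  ro:12  ex:16  wr:17  — RAW R2: wait I1 write@11
I3  is:3  ro:4  ex:5  wr:13  — WAR R6: wait I2 read@12
I4  is:12  ro:13  ex:21  wr:22  — struct: DIV busy until I1 writes@11
I5  is:23  ro:24  ex:32  wr:33  — struct: DIV busy until I4 writes@22

I2 = (2, 12, 16, 17)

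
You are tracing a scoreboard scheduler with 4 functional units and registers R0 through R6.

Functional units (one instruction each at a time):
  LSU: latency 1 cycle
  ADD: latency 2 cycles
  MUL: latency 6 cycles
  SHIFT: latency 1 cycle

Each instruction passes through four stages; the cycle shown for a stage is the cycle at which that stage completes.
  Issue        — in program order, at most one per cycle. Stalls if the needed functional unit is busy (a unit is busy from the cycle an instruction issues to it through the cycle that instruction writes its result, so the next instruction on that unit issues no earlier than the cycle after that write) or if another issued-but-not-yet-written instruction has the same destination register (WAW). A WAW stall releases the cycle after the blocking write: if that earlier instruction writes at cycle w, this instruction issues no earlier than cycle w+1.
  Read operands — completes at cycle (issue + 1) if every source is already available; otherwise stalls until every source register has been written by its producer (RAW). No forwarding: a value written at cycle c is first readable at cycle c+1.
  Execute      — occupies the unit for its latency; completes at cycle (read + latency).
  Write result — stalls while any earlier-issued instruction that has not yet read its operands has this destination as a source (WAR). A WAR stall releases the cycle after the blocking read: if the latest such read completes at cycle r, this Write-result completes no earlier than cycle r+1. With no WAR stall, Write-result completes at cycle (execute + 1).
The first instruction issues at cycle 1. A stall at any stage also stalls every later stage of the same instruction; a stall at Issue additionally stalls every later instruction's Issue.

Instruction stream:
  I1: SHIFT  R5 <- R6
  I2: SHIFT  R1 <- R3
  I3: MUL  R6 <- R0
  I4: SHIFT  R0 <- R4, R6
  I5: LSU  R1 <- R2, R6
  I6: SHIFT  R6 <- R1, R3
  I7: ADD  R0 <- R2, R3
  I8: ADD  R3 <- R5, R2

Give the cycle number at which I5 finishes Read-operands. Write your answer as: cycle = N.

cycle = 15

c1: I1 dispatched to SHIFT
c2: I1 operands ready
c3: I1 complete
c4: R5←I1
c5: I2 dispatched to SHIFT
c6: I2 operands ready, I3 dispatched to MUL
c7: I2 complete, I3 operands ready
c8: R1←I2
c9: I4 dispatched to SHIFT
c10: I5 dispatched to LSU
c13: I3 complete
c14: R6←I3
c15: I4 operands ready, I5 operands ready
c16: I4 complete, I5 complete
c17: R0←I4, R1←I5
c18: I6 dispatched to SHIFT
c19: I6 operands ready, I7 dispatched to ADD
c20: I6 complete, I7 operands ready
c21: R6←I6
c22: I7 complete
c23: R0←I7
c24: I8 dispatched to ADD
c25: I8 operands ready
c27: I8 complete
c28: R3←I8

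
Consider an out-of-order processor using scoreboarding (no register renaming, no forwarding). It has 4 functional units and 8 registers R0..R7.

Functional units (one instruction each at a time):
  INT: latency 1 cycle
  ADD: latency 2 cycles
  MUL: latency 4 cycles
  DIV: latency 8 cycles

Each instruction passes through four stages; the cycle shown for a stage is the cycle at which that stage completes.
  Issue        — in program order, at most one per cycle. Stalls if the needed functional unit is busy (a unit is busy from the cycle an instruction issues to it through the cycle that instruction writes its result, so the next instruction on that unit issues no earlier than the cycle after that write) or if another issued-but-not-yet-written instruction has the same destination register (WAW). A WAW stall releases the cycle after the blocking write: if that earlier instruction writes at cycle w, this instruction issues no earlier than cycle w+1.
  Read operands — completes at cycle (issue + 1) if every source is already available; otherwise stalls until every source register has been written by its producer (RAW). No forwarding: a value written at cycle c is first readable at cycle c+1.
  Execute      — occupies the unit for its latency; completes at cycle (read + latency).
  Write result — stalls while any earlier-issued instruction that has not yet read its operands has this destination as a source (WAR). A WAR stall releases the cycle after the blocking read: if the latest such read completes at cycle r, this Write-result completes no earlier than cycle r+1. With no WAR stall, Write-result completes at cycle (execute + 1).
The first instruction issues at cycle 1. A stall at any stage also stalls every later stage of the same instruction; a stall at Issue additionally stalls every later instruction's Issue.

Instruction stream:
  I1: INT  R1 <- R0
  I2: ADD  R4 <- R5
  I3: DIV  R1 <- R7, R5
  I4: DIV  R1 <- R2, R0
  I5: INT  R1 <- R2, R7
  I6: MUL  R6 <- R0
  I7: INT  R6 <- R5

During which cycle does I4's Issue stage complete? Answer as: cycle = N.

cycle = 16

[1] I1 dispatched to INT
[2] I1 operands ready | I2 dispatched to ADD
[3] I1 complete | I2 operands ready
[4] R1←I1
[5] I2 complete | I3 dispatched to DIV
[6] R4←I2 | I3 operands ready
[14] I3 complete
[15] R1←I3
[16] I4 dispatched to DIV
[17] I4 operands ready
[25] I4 complete
[26] R1←I4
[27] I5 dispatched to INT
[28] I5 operands ready | I6 dispatched to MUL
[29] I5 complete | I6 operands ready
[30] R1←I5
[33] I6 complete
[34] R6←I6
[35] I7 dispatched to INT
[36] I7 operands ready
[37] I7 complete
[38] R6←I7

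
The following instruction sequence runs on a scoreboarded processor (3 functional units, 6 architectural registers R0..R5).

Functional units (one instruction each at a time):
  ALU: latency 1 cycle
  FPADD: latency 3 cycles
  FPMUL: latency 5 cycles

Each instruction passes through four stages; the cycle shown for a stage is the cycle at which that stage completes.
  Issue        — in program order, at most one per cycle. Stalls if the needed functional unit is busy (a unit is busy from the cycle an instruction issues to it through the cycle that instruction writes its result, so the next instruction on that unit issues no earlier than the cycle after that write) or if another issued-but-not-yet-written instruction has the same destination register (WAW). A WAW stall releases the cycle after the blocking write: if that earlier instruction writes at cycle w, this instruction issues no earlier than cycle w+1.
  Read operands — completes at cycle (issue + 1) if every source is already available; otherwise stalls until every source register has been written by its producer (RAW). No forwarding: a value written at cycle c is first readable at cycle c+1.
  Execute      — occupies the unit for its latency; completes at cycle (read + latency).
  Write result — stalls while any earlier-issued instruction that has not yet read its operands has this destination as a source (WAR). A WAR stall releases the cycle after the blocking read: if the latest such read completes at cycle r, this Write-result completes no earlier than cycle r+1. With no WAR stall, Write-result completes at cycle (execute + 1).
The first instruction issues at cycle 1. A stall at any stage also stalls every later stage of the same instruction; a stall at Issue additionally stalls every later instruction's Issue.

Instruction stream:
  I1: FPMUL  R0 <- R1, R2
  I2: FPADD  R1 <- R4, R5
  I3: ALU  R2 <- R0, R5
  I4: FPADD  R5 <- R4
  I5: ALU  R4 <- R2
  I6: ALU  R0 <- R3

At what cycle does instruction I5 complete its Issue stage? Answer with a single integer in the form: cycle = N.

cycle = 12

  I1 | 1 | 2 | 7 | 8
  I2 | 2 | 3 | 6 | 7
  I3 | 3 | 9 | 10 | 11   RAW R0: wait I1 write@8
  I4 | 8 | 9 | 12 | 13   struct: FPADD busy until I2 writes@7
  I5 | 12 | 13 | 14 | 15   struct: ALU busy until I3 writes@11
  I6 | 16 | 17 | 18 | 19   struct: ALU busy until I5 writes@15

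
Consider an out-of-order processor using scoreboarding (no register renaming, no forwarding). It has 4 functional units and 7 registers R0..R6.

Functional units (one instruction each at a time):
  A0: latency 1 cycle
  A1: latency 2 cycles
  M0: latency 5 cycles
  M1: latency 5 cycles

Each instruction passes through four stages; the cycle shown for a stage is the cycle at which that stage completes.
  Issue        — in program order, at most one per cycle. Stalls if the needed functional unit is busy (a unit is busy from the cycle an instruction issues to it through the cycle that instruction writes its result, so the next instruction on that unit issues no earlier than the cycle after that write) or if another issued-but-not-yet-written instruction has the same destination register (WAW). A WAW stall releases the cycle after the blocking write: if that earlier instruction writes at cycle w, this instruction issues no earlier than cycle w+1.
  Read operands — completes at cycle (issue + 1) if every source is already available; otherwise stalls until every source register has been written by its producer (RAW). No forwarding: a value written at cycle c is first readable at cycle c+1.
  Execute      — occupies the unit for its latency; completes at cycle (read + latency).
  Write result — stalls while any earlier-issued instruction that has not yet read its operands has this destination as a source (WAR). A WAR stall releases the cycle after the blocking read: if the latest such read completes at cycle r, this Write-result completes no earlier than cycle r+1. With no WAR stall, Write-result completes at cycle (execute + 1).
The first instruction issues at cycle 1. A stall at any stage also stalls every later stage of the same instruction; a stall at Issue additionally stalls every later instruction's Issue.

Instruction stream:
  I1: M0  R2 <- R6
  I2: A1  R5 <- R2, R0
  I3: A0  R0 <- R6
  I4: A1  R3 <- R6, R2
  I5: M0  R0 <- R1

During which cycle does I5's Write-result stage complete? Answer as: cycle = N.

t=1  I1 dispatched to M0
t=2  I1 operands ready, I2 dispatched to A1
t=3  I3 dispatched to A0
t=4  I3 operands ready
t=5  I3 complete
t=7  I1 complete
t=8  R2←I1
t=9  I2 operands ready
t=10  R0←I3
t=11  I2 complete
t=12  R5←I2
t=13  I4 dispatched to A1
t=14  I4 operands ready, I5 dispatched to M0
t=15  I5 operands ready
t=16  I4 complete
t=17  R3←I4
t=20  I5 complete
t=21  R0←I5

cycle = 21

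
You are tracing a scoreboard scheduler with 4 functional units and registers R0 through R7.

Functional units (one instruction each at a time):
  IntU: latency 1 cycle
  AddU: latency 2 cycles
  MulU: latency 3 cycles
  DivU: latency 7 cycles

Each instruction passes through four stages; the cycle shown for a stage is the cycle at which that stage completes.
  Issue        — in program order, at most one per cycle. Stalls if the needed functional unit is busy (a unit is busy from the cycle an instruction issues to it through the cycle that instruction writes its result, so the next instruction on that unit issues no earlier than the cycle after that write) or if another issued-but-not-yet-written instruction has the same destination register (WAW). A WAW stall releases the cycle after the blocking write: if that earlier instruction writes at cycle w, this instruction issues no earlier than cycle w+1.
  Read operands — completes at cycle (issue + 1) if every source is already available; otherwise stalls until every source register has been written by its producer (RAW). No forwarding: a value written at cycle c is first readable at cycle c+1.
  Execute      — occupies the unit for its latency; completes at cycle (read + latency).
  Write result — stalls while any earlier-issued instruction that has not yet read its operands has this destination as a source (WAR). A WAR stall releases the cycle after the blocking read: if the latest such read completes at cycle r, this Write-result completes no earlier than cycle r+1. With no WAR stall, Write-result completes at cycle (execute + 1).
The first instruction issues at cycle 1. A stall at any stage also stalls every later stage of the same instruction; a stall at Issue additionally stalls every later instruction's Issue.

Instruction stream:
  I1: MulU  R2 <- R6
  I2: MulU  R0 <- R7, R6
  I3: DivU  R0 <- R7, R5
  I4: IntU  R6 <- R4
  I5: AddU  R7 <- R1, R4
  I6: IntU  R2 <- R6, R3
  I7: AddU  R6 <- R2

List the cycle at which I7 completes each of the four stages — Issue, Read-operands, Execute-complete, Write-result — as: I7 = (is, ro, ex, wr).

I7 = (20, 22, 24, 25)

t=1  issue I1 (MulU)
t=2  I1 read-ops
t=5  I1 finished on MulU
t=6  I1→R2
t=7  issue I2 (MulU)
t=8  I2 read-ops
t=11  I2 finished on MulU
t=12  I2→R0
t=13  issue I3 (DivU)
t=14  I3 read-ops, issue I4 (IntU)
t=15  I4 read-ops, issue I5 (AddU)
t=16  I4 finished on IntU, I5 read-ops
t=17  I4→R6
t=18  I5 finished on AddU, issue I6 (IntU)
t=19  I5→R7, I6 read-ops
t=20  I6 finished on IntU, issue I7 (AddU)
t=21  I3 finished on DivU, I6→R2
t=22  I3→R0, I7 read-ops
t=24  I7 finished on AddU
t=25  I7→R6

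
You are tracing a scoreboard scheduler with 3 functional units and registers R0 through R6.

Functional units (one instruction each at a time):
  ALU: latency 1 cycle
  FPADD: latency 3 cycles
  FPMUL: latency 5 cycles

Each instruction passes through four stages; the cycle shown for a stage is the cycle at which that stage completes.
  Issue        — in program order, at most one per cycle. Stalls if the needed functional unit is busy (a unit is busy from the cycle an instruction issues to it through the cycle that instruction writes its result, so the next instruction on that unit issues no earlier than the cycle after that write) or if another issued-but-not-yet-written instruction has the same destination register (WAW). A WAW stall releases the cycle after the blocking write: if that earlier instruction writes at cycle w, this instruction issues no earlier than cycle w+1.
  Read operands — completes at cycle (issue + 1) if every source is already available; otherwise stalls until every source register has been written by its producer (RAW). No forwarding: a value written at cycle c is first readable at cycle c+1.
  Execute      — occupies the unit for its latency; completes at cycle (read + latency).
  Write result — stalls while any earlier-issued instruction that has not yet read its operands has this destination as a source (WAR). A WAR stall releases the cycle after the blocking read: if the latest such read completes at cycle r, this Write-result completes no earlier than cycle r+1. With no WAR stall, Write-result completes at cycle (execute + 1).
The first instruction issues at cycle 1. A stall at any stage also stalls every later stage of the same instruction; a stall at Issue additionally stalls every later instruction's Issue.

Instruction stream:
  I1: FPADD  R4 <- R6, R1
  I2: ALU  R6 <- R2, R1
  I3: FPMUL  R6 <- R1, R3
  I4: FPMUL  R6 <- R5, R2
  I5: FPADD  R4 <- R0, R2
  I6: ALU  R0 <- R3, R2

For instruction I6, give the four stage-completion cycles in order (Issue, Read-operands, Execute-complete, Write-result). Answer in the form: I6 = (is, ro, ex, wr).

I6 = (16, 17, 18, 19)

[1] I1 issues→FPADD
[2] I1 reads; I2 issues→ALU
[3] I2 reads
[4] I2 exec-done
[5] I1 exec-done; I2 writes R6
[6] I1 writes R4; I3 issues→FPMUL
[7] I3 reads
[12] I3 exec-done
[13] I3 writes R6
[14] I4 issues→FPMUL
[15] I4 reads; I5 issues→FPADD
[16] I5 reads; I6 issues→ALU
[17] I6 reads
[18] I6 exec-done
[19] I5 exec-done; I6 writes R0
[20] I4 exec-done; I5 writes R4
[21] I4 writes R6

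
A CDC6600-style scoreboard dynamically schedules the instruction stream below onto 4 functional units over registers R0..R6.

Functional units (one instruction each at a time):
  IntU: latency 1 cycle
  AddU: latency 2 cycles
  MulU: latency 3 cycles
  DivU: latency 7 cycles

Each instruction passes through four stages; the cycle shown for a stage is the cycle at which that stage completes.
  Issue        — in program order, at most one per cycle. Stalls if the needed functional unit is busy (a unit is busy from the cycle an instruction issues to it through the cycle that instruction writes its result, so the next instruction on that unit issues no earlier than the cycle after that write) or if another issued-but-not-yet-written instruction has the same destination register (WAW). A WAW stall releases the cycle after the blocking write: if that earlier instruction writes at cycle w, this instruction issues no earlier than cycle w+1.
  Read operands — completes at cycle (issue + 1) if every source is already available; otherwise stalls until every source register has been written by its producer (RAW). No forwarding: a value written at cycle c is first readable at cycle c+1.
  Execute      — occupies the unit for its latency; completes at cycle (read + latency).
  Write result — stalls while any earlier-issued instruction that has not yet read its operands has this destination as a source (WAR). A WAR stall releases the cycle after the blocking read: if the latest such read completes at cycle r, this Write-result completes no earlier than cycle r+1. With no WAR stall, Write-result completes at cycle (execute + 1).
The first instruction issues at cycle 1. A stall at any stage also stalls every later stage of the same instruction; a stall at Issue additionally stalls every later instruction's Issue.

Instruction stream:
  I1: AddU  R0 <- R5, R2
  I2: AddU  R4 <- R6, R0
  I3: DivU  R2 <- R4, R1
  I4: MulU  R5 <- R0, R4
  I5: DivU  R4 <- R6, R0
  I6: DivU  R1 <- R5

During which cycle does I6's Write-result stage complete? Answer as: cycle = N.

cycle = 39

[I1] 1/2/4/5
[I2] 6/7/9/10  (struct: AddU busy until I1 writes@5)
[I3] 7/11/18/19  (RAW R4: wait I2 write@10)
[I4] 8/11/14/15  (RAW R4: wait I2 write@10)
[I5] 20/21/28/29  (struct: DivU busy until I3 writes@19)
[I6] 30/31/38/39  (struct: DivU busy until I5 writes@29)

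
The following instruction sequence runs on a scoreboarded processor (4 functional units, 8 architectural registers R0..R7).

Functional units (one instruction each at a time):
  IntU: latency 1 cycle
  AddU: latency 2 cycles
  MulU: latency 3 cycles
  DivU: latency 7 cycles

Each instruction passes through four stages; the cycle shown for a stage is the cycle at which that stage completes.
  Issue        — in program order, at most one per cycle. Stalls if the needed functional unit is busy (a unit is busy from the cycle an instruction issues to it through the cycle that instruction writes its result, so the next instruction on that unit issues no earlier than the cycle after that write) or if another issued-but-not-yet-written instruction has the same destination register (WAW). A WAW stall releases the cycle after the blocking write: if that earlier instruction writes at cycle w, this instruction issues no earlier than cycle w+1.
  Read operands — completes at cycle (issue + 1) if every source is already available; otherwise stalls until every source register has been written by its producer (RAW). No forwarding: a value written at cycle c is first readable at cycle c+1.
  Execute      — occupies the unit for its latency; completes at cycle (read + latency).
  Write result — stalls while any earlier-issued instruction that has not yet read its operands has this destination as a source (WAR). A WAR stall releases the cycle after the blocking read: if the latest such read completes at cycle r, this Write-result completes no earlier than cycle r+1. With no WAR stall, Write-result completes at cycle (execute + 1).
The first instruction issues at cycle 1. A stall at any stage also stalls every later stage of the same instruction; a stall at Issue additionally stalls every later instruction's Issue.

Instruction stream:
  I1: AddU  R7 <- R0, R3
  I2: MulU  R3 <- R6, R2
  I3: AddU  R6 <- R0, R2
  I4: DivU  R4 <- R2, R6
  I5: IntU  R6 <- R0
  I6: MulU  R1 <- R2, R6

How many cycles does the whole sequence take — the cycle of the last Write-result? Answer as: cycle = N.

cycle = 19

  I1 | 1 | 2 | 4 | 5
  I2 | 2 | 3 | 6 | 7
  I3 | 6 | 7 | 9 | 10   struct: AddU busy until I1 writes@5
  I4 | 7 | 11 | 18 | 19   RAW R6: wait I3 write@10
  I5 | 11 | 12 | 13 | 14   WAW R6: wait I3 write@10
  I6 | 12 | 15 | 18 | 19   RAW R6: wait I5 write@14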